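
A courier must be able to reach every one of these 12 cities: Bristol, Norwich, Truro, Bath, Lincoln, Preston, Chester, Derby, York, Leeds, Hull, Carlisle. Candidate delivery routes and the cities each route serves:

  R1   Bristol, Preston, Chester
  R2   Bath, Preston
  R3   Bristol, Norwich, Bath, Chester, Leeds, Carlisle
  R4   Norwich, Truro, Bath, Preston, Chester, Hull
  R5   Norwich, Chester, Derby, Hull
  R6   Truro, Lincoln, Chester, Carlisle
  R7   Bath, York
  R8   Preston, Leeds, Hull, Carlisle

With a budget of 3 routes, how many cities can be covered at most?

10

Choosing R3, R4, R5 covers {Bristol, Norwich, Truro, Bath, Preston, Chester, Derby, Leeds, Hull, Carlisle} — 10 cities.
No choice of 3 routes does better; here Lincoln, York are left uncovered.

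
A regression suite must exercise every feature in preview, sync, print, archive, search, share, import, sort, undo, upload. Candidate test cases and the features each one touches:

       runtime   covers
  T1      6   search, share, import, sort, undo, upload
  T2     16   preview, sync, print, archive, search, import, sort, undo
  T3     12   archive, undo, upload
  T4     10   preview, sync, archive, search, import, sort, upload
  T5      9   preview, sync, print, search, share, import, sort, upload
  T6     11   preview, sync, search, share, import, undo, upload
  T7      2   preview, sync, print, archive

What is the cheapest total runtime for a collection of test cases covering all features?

T1, T7 cover every feature at runtime 6 + 2 = 8.
Any cover uses at least 2 test cases; among all covering selections none totals below 8.

8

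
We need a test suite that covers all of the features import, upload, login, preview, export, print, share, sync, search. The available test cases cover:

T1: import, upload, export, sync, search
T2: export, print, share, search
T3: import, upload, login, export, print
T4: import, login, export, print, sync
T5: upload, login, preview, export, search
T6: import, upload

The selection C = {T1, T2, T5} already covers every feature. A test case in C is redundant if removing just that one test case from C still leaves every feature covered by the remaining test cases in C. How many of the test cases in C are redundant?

0

Drop T1: import, sync uncovered — not redundant.
Drop T2: print, share uncovered — not redundant.
Drop T5: login, preview uncovered — not redundant.
None of the test cases in C is redundant.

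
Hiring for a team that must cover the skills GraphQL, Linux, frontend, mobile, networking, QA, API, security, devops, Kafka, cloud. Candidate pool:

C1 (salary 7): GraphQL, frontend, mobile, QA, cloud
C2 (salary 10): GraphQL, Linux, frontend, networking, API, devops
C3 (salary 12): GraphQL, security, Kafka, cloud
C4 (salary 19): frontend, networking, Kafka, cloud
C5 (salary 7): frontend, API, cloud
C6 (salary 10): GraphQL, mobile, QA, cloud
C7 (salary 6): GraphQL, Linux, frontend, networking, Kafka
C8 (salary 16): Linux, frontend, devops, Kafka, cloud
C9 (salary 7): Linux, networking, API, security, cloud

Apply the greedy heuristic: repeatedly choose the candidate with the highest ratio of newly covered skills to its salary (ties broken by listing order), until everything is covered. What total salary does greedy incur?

30

Pick 1: C7 adds 5 new (GraphQL, Linux, frontend, networking, Kafka) at salary 6 (ratio 5/6).
Pick 2: C1 adds 3 new (mobile, QA, cloud) at salary 7 (ratio 3/7).
Pick 3: C9 adds 2 new (API, security) at salary 7 (ratio 2/7).
Pick 4: C2 adds 1 new (devops) at salary 10 (ratio 1/10).
Greedy total salary: 6 + 7 + 7 + 10 = 30. (The true optimum is 29, so greedy overshoots here.)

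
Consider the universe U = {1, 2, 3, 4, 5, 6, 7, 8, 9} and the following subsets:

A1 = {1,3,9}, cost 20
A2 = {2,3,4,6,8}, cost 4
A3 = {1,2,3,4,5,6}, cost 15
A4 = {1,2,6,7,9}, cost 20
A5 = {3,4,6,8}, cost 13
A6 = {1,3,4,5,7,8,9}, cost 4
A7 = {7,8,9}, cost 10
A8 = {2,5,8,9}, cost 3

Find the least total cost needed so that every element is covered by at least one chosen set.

8

A2, A6 cover every element at cost 4 + 4 = 8.
Any cover uses at least 2 sets; among all covering selections none totals below 8.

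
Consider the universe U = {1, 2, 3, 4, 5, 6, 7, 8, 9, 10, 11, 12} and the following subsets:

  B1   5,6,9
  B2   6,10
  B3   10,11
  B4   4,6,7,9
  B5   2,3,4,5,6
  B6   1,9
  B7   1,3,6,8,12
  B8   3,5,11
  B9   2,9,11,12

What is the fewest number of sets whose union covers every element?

4

B3, B4, B5, B7 together cover {1, 2, 3, 4, 5, 6, 7, 8, 9, 10, 11, 12} — every element.
No 3 of the 9 sets cover everything (all 84 triples fall short), so 4 is minimum.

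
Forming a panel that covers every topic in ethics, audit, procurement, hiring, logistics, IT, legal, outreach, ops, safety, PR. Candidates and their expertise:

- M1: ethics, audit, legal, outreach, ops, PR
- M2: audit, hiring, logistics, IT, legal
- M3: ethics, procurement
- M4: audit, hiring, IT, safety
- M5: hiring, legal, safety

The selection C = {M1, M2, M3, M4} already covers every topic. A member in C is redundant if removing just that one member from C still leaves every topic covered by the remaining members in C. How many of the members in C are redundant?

0

Drop M1: outreach, ops, PR uncovered — not redundant.
Drop M2: logistics uncovered — not redundant.
Drop M3: procurement uncovered — not redundant.
Drop M4: safety uncovered — not redundant.
None of the members in C is redundant.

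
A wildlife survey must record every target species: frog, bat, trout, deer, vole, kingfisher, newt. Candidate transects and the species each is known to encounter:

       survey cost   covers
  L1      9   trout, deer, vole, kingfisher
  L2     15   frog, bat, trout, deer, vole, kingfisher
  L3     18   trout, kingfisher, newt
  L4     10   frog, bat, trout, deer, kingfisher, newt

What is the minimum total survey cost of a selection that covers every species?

L1, L4 cover every species at survey cost 9 + 10 = 19.
Any cover uses at least 2 transects; among all covering selections none totals below 19.

19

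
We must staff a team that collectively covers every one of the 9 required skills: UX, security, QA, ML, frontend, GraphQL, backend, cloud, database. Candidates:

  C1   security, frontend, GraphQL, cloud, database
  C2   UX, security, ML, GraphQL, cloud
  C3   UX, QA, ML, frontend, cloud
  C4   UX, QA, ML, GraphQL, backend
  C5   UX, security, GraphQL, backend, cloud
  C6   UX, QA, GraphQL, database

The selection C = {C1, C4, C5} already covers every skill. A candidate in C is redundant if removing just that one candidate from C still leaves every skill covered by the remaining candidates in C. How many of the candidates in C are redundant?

1

Drop C1: frontend, database uncovered — not redundant.
Drop C4: QA, ML uncovered — not redundant.
Drop C5: the rest still cover every skill — redundant.
1 redundant: C5.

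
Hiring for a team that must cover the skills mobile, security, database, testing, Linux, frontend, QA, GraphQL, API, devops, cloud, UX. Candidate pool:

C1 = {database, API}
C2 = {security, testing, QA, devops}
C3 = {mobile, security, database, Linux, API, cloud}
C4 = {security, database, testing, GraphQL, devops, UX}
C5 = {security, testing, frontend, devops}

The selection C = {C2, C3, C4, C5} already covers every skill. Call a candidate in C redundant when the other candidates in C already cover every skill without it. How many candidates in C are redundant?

0

Drop C2: QA uncovered — not redundant.
Drop C3: mobile, Linux, API, cloud uncovered — not redundant.
Drop C4: GraphQL, UX uncovered — not redundant.
Drop C5: frontend uncovered — not redundant.
None of the candidates in C is redundant.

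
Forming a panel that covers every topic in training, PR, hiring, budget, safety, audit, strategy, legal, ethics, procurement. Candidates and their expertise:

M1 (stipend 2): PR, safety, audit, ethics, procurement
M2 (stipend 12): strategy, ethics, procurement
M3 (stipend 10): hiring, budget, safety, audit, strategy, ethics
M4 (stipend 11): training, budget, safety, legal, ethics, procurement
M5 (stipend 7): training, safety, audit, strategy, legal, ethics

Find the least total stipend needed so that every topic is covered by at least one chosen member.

19

M1, M3, M5 cover every topic at stipend 2 + 10 + 7 = 19.
Any cover uses at least 3 members; among all covering selections none totals below 19.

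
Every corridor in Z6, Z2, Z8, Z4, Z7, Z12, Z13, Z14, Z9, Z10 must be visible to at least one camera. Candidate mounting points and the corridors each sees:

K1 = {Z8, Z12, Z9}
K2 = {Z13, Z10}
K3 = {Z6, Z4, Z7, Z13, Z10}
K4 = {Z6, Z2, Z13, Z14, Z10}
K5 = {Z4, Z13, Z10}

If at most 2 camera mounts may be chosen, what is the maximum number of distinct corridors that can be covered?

8

Choosing K1, K3 covers {Z6, Z8, Z4, Z7, Z12, Z13, Z9, Z10} — 8 corridors.
No choice of 2 camera mounts does better; here Z2, Z14 are left uncovered.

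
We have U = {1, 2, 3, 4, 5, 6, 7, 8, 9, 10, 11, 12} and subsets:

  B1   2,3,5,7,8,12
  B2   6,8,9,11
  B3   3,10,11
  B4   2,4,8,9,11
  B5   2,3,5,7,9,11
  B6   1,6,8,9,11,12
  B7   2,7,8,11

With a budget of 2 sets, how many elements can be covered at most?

10

Choosing B1, B6 covers {1, 2, 3, 5, 6, 7, 8, 9, 11, 12} — 10 elements.
No choice of 2 sets does better; here 4, 10 are left uncovered.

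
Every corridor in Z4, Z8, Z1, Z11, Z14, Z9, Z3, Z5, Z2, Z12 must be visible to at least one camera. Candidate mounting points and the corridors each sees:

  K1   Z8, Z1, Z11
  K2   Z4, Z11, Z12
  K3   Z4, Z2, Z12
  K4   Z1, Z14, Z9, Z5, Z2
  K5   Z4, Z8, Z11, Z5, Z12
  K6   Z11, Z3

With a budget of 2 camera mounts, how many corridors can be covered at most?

Choosing K4, K5 covers {Z4, Z8, Z1, Z11, Z14, Z9, Z5, Z2, Z12} — 9 corridors.
No choice of 2 camera mounts does better; here Z3 is left uncovered.

9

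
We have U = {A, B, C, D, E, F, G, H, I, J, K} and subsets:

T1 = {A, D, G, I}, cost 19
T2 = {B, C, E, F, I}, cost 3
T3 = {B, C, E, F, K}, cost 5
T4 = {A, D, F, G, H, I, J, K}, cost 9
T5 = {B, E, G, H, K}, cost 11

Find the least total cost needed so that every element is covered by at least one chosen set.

12

T2, T4 cover every element at cost 3 + 9 = 12.
Any cover uses at least 2 sets; among all covering selections none totals below 12.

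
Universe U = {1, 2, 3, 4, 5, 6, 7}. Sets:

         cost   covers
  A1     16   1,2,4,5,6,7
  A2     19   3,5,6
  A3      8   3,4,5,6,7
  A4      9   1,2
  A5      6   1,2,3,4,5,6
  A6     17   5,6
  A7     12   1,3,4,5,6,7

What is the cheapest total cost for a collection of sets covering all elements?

14

A3, A5 cover every element at cost 8 + 6 = 14.
Any cover uses at least 2 sets; among all covering selections none totals below 14.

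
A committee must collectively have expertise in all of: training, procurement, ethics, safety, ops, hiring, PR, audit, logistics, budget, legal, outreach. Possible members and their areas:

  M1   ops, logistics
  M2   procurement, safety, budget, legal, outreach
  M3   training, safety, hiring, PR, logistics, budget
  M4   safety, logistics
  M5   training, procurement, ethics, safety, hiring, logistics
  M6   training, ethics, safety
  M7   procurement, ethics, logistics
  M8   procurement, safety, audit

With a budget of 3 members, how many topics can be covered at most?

10

Choosing M1, M2, M3 covers {training, procurement, safety, ops, hiring, PR, logistics, budget, legal, outreach} — 10 topics.
No choice of 3 members does better; here ethics, audit are left uncovered.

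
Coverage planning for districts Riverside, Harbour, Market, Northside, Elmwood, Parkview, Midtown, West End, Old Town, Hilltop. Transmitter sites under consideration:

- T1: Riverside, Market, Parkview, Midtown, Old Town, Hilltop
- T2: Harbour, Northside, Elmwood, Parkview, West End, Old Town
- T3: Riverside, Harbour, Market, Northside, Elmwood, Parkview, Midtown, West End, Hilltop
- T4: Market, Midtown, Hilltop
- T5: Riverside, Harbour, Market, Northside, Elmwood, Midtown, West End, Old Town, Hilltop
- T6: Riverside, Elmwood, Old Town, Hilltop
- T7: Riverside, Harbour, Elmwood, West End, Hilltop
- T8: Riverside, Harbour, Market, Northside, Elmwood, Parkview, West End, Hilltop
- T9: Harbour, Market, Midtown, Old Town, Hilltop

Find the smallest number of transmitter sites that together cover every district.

T1, T2 together cover {Riverside, Harbour, Market, Northside, Elmwood, Parkview, Midtown, West End, Old Town, Hilltop} — every district.
No single transmitter site contains all 10 districts, so 2 is optimal.

2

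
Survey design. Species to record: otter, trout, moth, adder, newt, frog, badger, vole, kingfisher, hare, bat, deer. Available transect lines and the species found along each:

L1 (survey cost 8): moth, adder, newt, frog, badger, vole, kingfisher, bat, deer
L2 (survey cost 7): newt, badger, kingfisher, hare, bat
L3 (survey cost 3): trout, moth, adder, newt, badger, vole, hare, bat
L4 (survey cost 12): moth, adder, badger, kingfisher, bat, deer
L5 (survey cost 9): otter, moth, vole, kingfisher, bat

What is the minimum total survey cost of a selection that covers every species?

20

L1, L3, L5 cover every species at survey cost 8 + 3 + 9 = 20.
Any cover uses at least 3 transects; among all covering selections none totals below 20.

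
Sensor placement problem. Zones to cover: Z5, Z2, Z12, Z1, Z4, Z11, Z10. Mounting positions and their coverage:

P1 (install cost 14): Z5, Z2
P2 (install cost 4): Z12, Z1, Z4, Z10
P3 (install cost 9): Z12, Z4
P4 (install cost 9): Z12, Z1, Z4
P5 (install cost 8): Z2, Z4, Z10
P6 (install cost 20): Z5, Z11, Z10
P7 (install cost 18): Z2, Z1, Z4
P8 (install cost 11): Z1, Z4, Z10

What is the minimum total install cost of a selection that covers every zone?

P2, P5, P6 cover every zone at install cost 4 + 8 + 20 = 32.
Any cover uses at least 3 sensor positions; among all covering selections none totals below 32.

32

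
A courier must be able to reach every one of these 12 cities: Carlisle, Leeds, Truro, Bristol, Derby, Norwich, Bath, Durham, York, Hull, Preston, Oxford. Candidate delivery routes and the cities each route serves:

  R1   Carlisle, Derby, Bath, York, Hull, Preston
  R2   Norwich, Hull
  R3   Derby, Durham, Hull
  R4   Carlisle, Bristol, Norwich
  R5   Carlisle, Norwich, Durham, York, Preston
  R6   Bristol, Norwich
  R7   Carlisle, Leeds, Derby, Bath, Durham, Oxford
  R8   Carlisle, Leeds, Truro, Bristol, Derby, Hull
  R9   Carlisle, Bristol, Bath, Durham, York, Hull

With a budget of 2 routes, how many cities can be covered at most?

Choosing R5, R8 covers {Carlisle, Leeds, Truro, Bristol, Derby, Norwich, Durham, York, Hull, Preston} — 10 cities.
No choice of 2 routes does better; here Bath, Oxford are left uncovered.

10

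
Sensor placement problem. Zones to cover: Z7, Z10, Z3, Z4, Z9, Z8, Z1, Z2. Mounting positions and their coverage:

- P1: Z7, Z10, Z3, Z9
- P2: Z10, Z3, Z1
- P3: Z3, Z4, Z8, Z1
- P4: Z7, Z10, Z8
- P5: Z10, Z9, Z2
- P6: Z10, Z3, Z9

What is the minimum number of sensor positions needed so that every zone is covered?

P1, P3, P5 together cover {Z7, Z10, Z3, Z4, Z9, Z8, Z1, Z2} — every zone.
No 2 of the 6 sensor positions cover everything (all 15 pairs fall short), so 3 is minimum.

3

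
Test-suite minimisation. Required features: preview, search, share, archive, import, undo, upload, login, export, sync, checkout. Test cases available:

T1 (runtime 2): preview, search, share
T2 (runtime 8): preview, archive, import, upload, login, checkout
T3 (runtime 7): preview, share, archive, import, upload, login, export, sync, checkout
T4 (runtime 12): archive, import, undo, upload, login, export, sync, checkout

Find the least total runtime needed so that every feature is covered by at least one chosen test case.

14

T1, T4 cover every feature at runtime 2 + 12 = 14.
Any cover uses at least 2 test cases; among all covering selections none totals below 14.
Greedy by coverage-per-runtime would pick T1, T3, T4 for 21 — worse than the optimum 14.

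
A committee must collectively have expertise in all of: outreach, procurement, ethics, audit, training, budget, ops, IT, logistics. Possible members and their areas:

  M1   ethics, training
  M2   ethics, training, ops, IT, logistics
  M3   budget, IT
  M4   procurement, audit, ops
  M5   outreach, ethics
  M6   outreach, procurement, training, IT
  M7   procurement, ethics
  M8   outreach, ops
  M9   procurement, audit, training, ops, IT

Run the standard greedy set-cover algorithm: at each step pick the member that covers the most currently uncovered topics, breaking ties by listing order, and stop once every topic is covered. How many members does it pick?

Pick 1: M2 covers 5 new topics (ethics, training, ops, IT, logistics).
Pick 2: M4 covers 2 new topics (procurement, audit).
Pick 3: M3 covers 1 new topics (budget).
Pick 4: M5 covers 1 new topics (outreach).
Greedy uses 4 members.

4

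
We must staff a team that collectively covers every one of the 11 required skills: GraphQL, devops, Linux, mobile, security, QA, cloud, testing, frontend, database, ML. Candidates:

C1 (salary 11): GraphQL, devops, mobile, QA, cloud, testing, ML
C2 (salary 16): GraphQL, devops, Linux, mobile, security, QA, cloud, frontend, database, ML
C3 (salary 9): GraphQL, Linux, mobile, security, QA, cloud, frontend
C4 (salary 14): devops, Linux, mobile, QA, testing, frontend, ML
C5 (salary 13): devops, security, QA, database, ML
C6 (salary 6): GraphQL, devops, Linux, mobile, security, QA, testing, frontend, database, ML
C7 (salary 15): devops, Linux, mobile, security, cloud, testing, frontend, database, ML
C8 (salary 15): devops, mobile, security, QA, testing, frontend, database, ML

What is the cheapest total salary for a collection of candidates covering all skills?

C3, C6 cover every skill at salary 9 + 6 = 15.
Any cover uses at least 2 candidates; among all covering selections none totals below 15.

15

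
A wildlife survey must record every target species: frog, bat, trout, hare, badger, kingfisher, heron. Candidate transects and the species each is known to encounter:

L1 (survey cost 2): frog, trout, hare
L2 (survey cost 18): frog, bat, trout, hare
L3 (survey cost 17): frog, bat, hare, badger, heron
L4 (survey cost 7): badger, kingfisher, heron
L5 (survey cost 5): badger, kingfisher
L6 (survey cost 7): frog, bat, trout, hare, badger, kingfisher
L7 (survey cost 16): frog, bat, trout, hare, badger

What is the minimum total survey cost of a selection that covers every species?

14

L4, L6 cover every species at survey cost 7 + 7 = 14.
Any cover uses at least 2 transects; among all covering selections none totals below 14.
Greedy by coverage-per-survey cost would pick L1, L4, L6 for 16 — worse than the optimum 14.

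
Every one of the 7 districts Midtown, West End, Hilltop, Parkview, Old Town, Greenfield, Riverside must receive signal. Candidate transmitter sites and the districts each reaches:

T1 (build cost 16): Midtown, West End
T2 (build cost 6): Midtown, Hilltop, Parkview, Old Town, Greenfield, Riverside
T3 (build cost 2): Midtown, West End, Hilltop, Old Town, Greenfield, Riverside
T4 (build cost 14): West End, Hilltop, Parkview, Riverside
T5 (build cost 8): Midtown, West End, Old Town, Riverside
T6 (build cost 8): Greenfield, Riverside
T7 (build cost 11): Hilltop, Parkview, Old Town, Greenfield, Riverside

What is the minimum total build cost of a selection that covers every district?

T2, T3 cover every district at build cost 6 + 2 = 8.
Any cover uses at least 2 transmitter sites; among all covering selections none totals below 8.

8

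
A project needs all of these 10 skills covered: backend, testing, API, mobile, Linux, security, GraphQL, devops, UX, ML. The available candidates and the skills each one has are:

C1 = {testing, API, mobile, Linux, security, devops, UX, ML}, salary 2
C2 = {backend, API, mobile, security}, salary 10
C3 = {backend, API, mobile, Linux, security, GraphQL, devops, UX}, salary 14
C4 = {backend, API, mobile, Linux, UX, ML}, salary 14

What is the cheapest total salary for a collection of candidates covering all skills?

C1, C3 cover every skill at salary 2 + 14 = 16.
Any cover uses at least 2 candidates; among all covering selections none totals below 16.

16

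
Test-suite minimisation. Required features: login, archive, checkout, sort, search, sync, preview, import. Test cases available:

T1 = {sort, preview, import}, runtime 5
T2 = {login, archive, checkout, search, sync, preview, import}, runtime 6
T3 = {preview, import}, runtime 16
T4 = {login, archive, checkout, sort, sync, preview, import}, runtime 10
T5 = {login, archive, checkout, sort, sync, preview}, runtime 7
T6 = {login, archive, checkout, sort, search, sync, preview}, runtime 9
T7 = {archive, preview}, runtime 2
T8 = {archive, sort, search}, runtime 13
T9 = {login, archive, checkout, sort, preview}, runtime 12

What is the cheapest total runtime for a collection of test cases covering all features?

T1, T2 cover every feature at runtime 5 + 6 = 11.
Any cover uses at least 2 test cases; among all covering selections none totals below 11.

11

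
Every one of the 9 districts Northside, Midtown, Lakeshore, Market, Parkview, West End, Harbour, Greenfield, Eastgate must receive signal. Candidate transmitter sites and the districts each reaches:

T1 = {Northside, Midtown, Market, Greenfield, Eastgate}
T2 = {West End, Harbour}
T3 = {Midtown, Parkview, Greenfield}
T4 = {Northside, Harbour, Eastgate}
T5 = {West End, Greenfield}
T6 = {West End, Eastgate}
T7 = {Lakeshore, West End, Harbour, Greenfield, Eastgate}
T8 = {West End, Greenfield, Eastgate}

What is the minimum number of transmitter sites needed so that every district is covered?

3

T1, T3, T7 together cover {Northside, Midtown, Lakeshore, Market, Parkview, West End, Harbour, Greenfield, Eastgate} — every district.
No 2 of the 8 transmitter sites cover everything (all 28 pairs fall short), so 3 is minimum.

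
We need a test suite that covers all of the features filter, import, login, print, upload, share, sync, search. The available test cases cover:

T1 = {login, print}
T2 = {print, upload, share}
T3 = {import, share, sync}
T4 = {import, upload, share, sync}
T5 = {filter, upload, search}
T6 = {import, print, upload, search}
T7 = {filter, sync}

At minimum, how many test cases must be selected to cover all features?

T1, T3, T5 together cover {filter, import, login, print, upload, share, sync, search} — every feature.
No 2 of the 7 test cases cover everything (all 21 pairs fall short), so 3 is minimum.

3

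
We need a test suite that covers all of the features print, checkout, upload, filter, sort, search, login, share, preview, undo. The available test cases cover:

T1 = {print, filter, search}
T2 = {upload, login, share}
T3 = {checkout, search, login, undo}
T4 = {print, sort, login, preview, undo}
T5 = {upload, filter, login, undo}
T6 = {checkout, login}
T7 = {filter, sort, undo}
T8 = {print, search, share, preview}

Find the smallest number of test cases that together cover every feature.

T1, T2, T3, T4 together cover {print, checkout, upload, filter, sort, search, login, share, preview, undo} — every feature.
No 3 of the 8 test cases cover everything (all 56 triples fall short), so 4 is minimum.

4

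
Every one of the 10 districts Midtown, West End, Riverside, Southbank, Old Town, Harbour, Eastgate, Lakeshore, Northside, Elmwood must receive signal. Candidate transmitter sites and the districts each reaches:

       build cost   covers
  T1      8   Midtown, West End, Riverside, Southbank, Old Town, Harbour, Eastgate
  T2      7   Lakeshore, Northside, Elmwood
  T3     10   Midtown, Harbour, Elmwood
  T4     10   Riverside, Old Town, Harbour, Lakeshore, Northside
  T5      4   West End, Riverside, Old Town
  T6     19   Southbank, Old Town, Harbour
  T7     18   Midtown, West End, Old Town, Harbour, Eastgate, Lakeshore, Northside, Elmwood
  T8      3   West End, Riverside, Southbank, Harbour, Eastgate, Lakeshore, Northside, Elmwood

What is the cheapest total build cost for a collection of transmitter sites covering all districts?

11

T1, T8 cover every district at build cost 8 + 3 = 11.
Any cover uses at least 2 transmitter sites; among all covering selections none totals below 11.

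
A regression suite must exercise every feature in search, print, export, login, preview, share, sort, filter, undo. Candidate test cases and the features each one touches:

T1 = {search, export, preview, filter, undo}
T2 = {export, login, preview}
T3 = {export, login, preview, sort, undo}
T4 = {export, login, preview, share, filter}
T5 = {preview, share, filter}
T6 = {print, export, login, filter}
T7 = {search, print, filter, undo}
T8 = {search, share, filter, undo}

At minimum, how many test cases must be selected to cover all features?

T3, T4, T7 together cover {search, print, export, login, preview, share, sort, filter, undo} — every feature.
No 2 of the 8 test cases cover everything (all 28 pairs fall short), so 3 is minimum.

3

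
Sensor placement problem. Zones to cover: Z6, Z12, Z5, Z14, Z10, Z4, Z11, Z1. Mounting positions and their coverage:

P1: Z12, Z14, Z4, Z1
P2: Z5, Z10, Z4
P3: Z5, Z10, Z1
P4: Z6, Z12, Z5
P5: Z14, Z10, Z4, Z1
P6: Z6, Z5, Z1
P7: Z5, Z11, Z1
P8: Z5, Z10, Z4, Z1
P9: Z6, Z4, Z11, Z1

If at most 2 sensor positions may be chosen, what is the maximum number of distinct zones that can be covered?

7

Choosing P4, P5 covers {Z6, Z12, Z5, Z14, Z10, Z4, Z1} — 7 zones.
No choice of 2 sensor positions does better; here Z11 is left uncovered.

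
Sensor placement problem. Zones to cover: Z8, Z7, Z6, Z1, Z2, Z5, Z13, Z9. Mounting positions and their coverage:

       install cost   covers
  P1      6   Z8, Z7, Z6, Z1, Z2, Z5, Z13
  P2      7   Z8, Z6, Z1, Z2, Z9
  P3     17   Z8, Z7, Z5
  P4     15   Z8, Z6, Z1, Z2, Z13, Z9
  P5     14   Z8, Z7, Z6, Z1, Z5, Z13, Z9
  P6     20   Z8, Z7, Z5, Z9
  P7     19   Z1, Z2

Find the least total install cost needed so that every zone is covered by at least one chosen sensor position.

13

P1, P2 cover every zone at install cost 6 + 7 = 13.
Any cover uses at least 2 sensor positions; among all covering selections none totals below 13.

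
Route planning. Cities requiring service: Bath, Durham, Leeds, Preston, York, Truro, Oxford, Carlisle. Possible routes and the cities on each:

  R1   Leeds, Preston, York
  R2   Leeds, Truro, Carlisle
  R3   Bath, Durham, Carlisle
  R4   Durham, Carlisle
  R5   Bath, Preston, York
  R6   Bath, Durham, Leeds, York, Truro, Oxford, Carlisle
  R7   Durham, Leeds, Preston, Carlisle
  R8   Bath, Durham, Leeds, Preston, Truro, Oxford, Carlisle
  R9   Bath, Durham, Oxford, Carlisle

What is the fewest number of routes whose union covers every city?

R1, R6 together cover {Bath, Durham, Leeds, Preston, York, Truro, Oxford, Carlisle} — every city.
No single route contains all 8 cities, so 2 is optimal.

2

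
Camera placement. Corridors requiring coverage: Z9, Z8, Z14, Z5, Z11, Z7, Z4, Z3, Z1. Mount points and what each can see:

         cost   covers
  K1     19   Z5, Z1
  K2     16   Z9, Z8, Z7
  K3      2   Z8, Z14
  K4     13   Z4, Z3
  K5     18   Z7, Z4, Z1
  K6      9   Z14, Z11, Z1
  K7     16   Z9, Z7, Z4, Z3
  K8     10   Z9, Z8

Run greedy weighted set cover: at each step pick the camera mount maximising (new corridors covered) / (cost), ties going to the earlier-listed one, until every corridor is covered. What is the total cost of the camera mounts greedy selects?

46

Pick 1: K3 adds 2 new (Z8, Z14) at cost 2 (ratio 2/2).
Pick 2: K7 adds 4 new (Z9, Z7, Z4, Z3) at cost 16 (ratio 4/16).
Pick 3: K6 adds 2 new (Z11, Z1) at cost 9 (ratio 2/9).
Pick 4: K1 adds 1 new (Z5) at cost 19 (ratio 1/19).
Greedy total cost: 2 + 16 + 9 + 19 = 46.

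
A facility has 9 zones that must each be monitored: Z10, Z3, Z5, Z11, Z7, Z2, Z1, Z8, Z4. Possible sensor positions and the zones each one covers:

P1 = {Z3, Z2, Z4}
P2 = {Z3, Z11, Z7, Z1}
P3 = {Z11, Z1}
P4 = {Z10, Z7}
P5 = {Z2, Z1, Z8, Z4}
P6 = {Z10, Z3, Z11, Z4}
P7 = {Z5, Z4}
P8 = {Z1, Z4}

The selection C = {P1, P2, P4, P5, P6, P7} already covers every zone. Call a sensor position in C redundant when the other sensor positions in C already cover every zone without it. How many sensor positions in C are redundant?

Drop P1: the rest still cover every zone — redundant.
Drop P2: the rest still cover every zone — redundant.
Drop P4: the rest still cover every zone — redundant.
Drop P5: Z8 uncovered — not redundant.
Drop P6: the rest still cover every zone — redundant.
Drop P7: Z5 uncovered — not redundant.
4 redundant: P1, P2, P4, P6.

4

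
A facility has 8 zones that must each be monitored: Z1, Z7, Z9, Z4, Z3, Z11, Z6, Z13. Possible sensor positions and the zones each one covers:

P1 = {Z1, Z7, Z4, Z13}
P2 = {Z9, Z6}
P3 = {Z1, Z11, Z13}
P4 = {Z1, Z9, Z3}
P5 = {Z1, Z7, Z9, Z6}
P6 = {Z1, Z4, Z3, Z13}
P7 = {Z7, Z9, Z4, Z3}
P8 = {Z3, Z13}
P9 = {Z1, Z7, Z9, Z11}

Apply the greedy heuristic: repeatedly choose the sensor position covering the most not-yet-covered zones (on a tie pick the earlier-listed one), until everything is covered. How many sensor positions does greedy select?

Pick 1: P1 covers 4 new zones (Z1, Z7, Z4, Z13).
Pick 2: P2 covers 2 new zones (Z9, Z6).
Pick 3: P3 covers 1 new zones (Z11).
Pick 4: P4 covers 1 new zones (Z3).
Greedy uses 4 sensor positions. (The true minimum is 3.)

4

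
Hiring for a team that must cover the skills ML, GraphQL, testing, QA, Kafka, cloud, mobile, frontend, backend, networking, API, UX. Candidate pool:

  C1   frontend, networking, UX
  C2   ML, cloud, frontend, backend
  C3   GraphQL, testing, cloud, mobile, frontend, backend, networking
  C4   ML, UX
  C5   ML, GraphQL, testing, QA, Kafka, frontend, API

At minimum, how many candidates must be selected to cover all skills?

3

C1, C3, C5 together cover {ML, GraphQL, testing, QA, Kafka, cloud, mobile, frontend, backend, networking, API, UX} — every skill.
No 2 of the 5 candidates cover everything (all 10 pairs fall short), so 3 is minimum.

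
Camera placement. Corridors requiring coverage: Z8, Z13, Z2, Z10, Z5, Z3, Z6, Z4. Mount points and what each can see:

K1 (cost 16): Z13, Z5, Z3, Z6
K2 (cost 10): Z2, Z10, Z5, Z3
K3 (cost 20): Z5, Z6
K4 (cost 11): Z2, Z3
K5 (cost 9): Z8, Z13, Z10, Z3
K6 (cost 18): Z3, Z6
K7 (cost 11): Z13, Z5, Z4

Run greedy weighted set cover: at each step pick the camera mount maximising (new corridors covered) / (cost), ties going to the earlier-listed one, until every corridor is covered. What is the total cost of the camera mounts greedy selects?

46

Pick 1: K5 adds 4 new (Z8, Z13, Z10, Z3) at cost 9 (ratio 4/9).
Pick 2: K2 adds 2 new (Z2, Z5) at cost 10 (ratio 2/10).
Pick 3: K7 adds 1 new (Z4) at cost 11 (ratio 1/11).
Pick 4: K1 adds 1 new (Z6) at cost 16 (ratio 1/16).
Greedy total cost: 9 + 10 + 11 + 16 = 46.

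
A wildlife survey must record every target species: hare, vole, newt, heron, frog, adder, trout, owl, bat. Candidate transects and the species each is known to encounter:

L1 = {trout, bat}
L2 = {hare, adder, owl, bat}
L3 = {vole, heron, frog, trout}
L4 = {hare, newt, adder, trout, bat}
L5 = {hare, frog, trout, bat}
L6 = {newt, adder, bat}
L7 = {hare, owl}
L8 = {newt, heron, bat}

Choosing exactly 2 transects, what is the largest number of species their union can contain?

Choosing L2, L3 covers {hare, vole, heron, frog, adder, trout, owl, bat} — 8 species.
No choice of 2 transects does better; here newt is left uncovered.

8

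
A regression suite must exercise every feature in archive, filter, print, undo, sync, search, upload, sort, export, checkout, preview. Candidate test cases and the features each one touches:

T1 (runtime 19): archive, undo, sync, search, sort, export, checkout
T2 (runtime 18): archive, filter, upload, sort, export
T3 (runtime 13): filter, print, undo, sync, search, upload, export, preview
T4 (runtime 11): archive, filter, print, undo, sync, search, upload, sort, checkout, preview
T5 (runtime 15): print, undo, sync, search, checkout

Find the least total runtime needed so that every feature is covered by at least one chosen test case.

24

T3, T4 cover every feature at runtime 13 + 11 = 24.
Any cover uses at least 2 test cases; among all covering selections none totals below 24.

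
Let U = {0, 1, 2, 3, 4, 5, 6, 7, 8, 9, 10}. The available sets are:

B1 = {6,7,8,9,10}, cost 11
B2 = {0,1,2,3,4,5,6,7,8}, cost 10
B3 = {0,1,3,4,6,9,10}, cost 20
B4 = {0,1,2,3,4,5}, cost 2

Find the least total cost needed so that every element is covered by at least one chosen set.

B1, B4 cover every element at cost 11 + 2 = 13.
Any cover uses at least 2 sets; among all covering selections none totals below 13.

13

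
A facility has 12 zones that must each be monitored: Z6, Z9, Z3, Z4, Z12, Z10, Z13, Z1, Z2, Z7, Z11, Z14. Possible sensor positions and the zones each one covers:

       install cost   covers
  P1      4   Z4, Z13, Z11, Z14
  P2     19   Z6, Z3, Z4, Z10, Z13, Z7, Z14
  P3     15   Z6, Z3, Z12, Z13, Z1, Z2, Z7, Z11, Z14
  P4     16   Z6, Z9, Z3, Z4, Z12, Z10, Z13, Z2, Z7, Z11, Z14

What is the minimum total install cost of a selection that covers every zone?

31

P3, P4 cover every zone at install cost 15 + 16 = 31.
Any cover uses at least 2 sensor positions; among all covering selections none totals below 31.
Greedy by coverage-per-install cost would pick P1, P4, P3 for 35 — worse than the optimum 31.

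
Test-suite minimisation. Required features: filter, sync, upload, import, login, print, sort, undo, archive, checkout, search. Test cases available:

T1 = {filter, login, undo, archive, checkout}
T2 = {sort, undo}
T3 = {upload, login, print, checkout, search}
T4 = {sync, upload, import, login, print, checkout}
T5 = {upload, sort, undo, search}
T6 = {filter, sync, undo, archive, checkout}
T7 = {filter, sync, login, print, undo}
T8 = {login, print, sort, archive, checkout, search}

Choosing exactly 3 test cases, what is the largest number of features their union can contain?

Choosing T1, T4, T5 covers {filter, sync, upload, import, login, print, sort, undo, archive, checkout, search} — 11 features.
That is all 11 features.

11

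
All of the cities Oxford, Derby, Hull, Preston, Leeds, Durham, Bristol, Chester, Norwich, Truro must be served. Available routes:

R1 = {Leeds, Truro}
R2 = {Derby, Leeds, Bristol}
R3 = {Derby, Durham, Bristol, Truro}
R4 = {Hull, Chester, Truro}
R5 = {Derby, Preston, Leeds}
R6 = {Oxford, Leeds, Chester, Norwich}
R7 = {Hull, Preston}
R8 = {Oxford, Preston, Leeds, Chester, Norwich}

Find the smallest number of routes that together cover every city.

3

R3, R4, R8 together cover {Oxford, Derby, Hull, Preston, Leeds, Durham, Bristol, Chester, Norwich, Truro} — every city.
No 2 of the 8 routes cover everything (all 28 pairs fall short), so 3 is minimum.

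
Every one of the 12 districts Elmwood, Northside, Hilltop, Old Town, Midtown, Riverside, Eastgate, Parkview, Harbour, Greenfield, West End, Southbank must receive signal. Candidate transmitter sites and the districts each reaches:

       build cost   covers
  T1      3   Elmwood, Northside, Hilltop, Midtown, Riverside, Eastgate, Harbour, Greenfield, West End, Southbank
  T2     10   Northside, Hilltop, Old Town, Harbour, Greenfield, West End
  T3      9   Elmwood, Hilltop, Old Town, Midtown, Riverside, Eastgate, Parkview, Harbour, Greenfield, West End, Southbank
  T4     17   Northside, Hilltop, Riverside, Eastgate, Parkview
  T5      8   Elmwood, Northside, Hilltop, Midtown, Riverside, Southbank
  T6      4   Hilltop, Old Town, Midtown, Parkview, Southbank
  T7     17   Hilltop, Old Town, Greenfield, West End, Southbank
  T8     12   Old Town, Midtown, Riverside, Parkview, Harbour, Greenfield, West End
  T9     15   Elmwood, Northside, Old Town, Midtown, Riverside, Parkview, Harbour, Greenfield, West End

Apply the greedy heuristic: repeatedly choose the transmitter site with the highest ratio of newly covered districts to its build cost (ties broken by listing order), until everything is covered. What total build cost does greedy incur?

Pick 1: T1 adds 10 new (Elmwood, Northside, Hilltop, Midtown, Riverside, Eastgate, Harbour, Greenfield, West End, Southbank) at build cost 3 (ratio 10/3).
Pick 2: T6 adds 2 new (Old Town, Parkview) at build cost 4 (ratio 2/4).
Greedy total build cost: 3 + 4 = 7.

7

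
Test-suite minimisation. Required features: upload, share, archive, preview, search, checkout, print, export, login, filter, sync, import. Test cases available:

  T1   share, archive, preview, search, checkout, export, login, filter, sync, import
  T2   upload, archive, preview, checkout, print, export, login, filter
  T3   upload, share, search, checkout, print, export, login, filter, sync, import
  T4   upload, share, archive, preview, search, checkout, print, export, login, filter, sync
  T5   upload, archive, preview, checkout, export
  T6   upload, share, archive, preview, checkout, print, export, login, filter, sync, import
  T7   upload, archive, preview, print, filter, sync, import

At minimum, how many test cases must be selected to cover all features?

T1, T2 together cover {upload, share, archive, preview, search, checkout, print, export, login, filter, sync, import} — every feature.
No single test case contains all 12 features, so 2 is optimal.

2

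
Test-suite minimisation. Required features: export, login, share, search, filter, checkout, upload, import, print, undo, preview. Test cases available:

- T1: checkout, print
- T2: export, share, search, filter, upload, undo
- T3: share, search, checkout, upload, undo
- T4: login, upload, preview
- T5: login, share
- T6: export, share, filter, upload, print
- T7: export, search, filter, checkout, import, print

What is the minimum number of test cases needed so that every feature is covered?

3

T2, T4, T7 together cover {export, login, share, search, filter, checkout, upload, import, print, undo, preview} — every feature.
No 2 of the 7 test cases cover everything (all 21 pairs fall short), so 3 is minimum.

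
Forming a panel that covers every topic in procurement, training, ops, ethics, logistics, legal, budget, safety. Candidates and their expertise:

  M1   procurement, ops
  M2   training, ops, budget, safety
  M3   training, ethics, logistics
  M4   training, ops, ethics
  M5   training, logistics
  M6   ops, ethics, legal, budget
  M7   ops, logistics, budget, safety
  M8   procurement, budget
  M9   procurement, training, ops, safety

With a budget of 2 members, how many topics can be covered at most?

Choosing M6, M9 covers {procurement, training, ops, ethics, legal, budget, safety} — 7 topics.
No choice of 2 members does better; here logistics is left uncovered.

7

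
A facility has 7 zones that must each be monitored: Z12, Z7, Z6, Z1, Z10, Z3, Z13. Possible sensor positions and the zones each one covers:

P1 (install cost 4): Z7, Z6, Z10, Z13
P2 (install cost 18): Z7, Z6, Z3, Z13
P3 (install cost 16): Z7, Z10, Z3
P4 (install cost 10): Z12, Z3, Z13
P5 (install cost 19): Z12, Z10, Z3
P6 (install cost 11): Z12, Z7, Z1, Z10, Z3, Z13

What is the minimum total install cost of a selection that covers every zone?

15

P1, P6 cover every zone at install cost 4 + 11 = 15.
Any cover uses at least 2 sensor positions; among all covering selections none totals below 15.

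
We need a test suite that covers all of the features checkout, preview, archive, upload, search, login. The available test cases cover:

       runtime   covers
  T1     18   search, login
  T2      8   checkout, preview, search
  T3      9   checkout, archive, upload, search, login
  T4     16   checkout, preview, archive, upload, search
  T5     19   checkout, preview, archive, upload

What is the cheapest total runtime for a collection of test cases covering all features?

T2, T3 cover every feature at runtime 8 + 9 = 17.
Any cover uses at least 2 test cases; among all covering selections none totals below 17.

17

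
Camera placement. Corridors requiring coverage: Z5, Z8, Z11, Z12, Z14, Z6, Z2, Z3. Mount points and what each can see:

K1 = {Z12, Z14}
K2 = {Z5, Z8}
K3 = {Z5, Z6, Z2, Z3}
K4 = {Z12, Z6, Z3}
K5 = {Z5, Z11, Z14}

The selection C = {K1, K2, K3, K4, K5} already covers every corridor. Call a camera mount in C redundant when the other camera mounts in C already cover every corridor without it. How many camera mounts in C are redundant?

Drop K1: the rest still cover every corridor — redundant.
Drop K2: Z8 uncovered — not redundant.
Drop K3: Z2 uncovered — not redundant.
Drop K4: the rest still cover every corridor — redundant.
Drop K5: Z11 uncovered — not redundant.
2 redundant: K1, K4.

2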